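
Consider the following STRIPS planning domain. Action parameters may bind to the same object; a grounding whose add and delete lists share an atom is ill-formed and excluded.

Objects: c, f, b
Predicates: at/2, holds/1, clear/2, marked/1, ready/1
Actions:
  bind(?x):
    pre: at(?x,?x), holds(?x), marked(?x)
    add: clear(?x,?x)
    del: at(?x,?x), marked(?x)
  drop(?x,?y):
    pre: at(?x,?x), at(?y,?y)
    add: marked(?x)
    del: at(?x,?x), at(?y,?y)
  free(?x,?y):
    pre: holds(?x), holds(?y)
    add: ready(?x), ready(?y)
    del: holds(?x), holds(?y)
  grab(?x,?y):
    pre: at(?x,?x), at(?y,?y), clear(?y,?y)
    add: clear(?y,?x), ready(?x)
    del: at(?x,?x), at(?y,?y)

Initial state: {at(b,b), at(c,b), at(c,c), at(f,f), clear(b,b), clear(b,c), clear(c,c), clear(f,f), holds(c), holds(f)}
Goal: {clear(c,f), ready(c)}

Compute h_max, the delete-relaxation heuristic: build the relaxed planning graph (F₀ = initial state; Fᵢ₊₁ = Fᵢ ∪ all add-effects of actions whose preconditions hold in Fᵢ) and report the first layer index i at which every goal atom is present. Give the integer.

1

F0 = init (10 atoms)
F1 = F0 ∪ {clear(b,f), clear(c,b), clear(c,f), clear(f,b), clear(f,c), marked(b), marked(c), marked(f), ready(b), ready(c), ready(f)}  (21 atoms)
goal ⊆ F1  ⇒  h_max = 1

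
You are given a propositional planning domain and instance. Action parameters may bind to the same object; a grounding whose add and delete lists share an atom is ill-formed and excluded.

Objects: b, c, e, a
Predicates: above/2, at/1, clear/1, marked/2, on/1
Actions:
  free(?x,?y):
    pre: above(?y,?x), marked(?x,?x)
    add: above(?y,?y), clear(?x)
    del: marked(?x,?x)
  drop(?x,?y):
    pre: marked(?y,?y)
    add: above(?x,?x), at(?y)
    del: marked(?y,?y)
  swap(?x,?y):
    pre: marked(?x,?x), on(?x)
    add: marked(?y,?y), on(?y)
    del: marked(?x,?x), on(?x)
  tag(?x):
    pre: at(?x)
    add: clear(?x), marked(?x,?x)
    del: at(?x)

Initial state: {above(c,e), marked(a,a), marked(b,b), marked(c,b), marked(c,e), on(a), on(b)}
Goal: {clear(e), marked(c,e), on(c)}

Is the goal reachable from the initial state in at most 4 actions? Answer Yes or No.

Yes

1. swap(b,c)  →  {above(c,e), marked(a,a), marked(c,b), marked(c,c), marked(c,e), on(a), on(c)}
2. swap(a,e)  →  {above(c,e), marked(c,b), marked(c,c), marked(c,e), marked(e,e), on(c), on(e)}
3. free(e,c)  →  {above(c,c), above(c,e), clear(e), marked(c,b), marked(c,c), marked(c,e), on(c), on(e)}
optimal plan length = 3; 3 ≤ 4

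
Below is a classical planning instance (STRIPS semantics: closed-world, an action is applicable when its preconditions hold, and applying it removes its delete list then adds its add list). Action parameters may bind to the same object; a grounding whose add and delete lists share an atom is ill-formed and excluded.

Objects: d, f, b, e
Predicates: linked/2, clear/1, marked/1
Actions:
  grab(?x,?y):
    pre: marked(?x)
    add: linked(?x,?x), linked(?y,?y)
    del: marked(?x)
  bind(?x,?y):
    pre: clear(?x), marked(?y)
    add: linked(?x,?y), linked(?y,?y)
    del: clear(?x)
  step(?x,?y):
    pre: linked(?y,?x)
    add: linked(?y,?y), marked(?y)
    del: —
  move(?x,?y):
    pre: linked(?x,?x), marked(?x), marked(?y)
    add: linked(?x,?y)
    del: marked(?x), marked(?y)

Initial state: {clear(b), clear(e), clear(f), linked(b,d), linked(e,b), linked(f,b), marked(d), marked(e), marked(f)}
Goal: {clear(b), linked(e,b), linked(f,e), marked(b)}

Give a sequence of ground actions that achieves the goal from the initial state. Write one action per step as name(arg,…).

1. bind(f,e)  →  {clear(b), clear(e), linked(b,d), linked(e,b), linked(e,e), linked(f,b), linked(f,e), marked(d), marked(e), marked(f)}
2. step(d,b)  →  {clear(b), clear(e), linked(b,b), linked(b,d), linked(e,b), linked(e,e), linked(f,b), linked(f,e), marked(b), marked(d), marked(e), marked(f)}

bind(f,e); step(d,b)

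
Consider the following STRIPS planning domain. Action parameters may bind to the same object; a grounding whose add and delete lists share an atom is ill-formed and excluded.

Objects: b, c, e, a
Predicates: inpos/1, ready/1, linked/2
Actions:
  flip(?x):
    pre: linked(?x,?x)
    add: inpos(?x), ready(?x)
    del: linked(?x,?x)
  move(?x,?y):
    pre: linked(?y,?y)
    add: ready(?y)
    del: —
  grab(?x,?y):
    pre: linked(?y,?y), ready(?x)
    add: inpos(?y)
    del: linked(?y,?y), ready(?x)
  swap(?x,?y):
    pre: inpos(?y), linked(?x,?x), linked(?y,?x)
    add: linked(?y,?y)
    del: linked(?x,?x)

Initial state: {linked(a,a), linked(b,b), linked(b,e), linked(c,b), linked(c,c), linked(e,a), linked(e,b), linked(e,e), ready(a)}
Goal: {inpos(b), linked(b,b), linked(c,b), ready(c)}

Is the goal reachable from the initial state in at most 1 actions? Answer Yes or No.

No

1. flip(b)  →  {inpos(b), linked(a,a), linked(b,e), linked(c,b), linked(c,c), linked(e,a), linked(e,b), linked(e,e), ready(a), ready(b)}
2. flip(c)  →  {inpos(b), inpos(c), linked(a,a), linked(b,e), linked(c,b), linked(e,a), linked(e,b), linked(e,e), ready(a), ready(b), ready(c)}
3. swap(e,b)  →  {inpos(b), inpos(c), linked(a,a), linked(b,b), linked(b,e), linked(c,b), linked(e,a), linked(e,b), ready(a), ready(b), ready(c)}
optimal plan length = 3; 3 > 1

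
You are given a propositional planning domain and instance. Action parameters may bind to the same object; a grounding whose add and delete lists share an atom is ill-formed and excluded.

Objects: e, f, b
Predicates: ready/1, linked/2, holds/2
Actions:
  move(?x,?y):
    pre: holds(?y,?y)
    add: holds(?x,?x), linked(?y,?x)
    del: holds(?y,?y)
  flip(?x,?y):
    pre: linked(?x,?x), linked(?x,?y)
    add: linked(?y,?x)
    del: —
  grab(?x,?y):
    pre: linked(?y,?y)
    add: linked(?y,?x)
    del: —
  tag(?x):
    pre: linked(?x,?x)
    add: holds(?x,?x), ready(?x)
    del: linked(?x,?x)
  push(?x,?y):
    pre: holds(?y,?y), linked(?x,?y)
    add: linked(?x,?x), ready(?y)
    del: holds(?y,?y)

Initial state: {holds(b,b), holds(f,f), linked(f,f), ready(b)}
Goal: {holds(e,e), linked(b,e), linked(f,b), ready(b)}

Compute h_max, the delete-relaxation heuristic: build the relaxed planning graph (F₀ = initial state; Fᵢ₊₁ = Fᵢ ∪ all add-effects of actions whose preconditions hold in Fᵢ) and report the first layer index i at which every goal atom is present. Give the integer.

1

F0 = init (4 atoms)
F1 = F0 ∪ {holds(e,e), linked(b,e), linked(b,f), linked(f,b), linked(f,e), ready(f)}  (10 atoms)
goal ⊆ F1  ⇒  h_max = 1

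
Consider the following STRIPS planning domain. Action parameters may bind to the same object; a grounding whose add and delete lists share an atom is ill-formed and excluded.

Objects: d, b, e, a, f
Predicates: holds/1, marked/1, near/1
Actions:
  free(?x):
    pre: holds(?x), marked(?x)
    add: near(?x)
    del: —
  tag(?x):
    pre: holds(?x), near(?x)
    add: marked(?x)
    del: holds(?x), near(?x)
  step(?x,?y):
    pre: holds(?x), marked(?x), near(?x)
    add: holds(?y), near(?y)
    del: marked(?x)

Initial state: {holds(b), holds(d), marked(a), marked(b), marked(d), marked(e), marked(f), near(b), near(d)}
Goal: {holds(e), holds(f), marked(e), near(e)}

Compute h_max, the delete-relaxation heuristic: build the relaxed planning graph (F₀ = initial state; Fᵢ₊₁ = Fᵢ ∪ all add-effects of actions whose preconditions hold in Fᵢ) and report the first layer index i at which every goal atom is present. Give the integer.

F0 = init (9 atoms)
F1 = F0 ∪ {holds(a), holds(e), holds(f), near(a), near(e), near(f)}  (15 atoms)
goal ⊆ F1  ⇒  h_max = 1

1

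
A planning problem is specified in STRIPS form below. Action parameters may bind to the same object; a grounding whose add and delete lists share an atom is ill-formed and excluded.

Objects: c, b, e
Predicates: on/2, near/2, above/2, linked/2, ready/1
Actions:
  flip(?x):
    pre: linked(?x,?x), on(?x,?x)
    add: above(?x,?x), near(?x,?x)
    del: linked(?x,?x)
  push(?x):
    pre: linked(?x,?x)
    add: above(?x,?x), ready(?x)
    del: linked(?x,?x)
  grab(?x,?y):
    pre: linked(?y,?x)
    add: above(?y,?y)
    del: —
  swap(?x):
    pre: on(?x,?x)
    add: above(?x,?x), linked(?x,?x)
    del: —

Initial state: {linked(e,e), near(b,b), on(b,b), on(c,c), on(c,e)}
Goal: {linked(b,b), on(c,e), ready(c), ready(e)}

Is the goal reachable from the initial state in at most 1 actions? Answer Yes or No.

No

1. push(e)  →  {above(e,e), near(b,b), on(b,b), on(c,c), on(c,e), ready(e)}
2. swap(c)  →  {above(c,c), above(e,e), linked(c,c), near(b,b), on(b,b), on(c,c), on(c,e), ready(e)}
3. push(c)  →  {above(c,c), above(e,e), near(b,b), on(b,b), on(c,c), on(c,e), ready(c), ready(e)}
4. swap(b)  →  {above(b,b), above(c,c), above(e,e), linked(b,b), near(b,b), on(b,b), on(c,c), on(c,e), ready(c), ready(e)}
optimal plan length = 4; 4 > 1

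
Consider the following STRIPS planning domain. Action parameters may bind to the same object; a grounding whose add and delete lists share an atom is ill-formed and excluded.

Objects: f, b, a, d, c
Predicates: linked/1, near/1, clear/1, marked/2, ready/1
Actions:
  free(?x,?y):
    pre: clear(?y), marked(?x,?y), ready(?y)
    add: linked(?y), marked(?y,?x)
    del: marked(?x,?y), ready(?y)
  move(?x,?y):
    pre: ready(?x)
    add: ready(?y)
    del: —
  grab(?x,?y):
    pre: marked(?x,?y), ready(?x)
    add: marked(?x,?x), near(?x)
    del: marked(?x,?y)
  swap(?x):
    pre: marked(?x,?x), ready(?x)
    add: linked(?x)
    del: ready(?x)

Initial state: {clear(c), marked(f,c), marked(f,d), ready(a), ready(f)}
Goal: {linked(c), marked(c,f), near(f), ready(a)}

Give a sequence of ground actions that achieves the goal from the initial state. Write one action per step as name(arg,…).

1. move(f,c)  →  {clear(c), marked(f,c), marked(f,d), ready(a), ready(c), ready(f)}
2. free(f,c)  →  {clear(c), linked(c), marked(c,f), marked(f,d), ready(a), ready(f)}
3. grab(f,d)  →  {clear(c), linked(c), marked(c,f), marked(f,f), near(f), ready(a), ready(f)}

move(f,c); free(f,c); grab(f,d)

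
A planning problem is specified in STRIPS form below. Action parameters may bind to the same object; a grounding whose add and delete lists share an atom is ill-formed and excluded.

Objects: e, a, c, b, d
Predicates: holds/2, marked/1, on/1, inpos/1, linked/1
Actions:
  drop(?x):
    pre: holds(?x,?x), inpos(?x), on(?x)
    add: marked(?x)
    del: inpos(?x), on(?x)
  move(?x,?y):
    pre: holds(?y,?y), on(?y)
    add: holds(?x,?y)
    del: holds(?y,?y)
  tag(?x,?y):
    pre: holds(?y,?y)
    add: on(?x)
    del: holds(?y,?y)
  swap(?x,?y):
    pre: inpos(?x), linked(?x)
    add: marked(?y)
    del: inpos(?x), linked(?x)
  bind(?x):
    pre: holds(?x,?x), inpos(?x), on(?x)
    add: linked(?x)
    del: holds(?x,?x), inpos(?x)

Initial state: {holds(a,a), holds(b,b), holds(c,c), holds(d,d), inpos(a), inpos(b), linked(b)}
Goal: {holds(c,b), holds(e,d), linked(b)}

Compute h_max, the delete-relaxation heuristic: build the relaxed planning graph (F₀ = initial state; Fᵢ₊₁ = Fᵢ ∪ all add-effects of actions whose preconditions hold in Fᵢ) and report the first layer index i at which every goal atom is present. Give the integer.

F0 = init (7 atoms)
F1 = F0 ∪ {marked(a), marked(b), marked(c), marked(d), marked(e), on(a), on(b), on(c), on(d), on(e)}  (17 atoms)
F2 = F1 ∪ {holds(a,b), holds(a,c), holds(a,d), holds(b,a), holds(b,c), holds(b,d), holds(c,a), holds(c,b), holds(c,d), holds(d,a), holds(d,b), holds(d,c), holds(e,a), holds(e,b), holds(e,c), holds(e,d), linked(a)}  (34 atoms)
goal ⊆ F2  ⇒  h_max = 2

2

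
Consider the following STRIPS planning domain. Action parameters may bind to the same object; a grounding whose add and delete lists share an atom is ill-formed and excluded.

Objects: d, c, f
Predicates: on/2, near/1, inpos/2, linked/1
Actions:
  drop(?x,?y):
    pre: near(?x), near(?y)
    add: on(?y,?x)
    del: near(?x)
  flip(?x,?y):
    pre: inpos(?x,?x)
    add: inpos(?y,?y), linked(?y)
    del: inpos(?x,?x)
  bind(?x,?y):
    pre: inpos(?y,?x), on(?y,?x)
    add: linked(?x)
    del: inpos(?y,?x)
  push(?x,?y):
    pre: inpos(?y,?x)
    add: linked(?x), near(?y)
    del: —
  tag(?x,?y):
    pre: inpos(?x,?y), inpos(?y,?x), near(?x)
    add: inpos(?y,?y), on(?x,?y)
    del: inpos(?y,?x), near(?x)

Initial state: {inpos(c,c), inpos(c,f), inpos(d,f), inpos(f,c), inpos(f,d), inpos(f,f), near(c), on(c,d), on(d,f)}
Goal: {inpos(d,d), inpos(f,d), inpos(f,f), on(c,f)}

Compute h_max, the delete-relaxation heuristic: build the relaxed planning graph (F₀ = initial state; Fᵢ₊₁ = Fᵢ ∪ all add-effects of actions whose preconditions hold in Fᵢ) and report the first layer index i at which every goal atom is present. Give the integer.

1

F0 = init (9 atoms)
F1 = F0 ∪ {inpos(d,d), linked(c), linked(d), linked(f), near(d), near(f), on(c,c), on(c,f)}  (17 atoms)
goal ⊆ F1  ⇒  h_max = 1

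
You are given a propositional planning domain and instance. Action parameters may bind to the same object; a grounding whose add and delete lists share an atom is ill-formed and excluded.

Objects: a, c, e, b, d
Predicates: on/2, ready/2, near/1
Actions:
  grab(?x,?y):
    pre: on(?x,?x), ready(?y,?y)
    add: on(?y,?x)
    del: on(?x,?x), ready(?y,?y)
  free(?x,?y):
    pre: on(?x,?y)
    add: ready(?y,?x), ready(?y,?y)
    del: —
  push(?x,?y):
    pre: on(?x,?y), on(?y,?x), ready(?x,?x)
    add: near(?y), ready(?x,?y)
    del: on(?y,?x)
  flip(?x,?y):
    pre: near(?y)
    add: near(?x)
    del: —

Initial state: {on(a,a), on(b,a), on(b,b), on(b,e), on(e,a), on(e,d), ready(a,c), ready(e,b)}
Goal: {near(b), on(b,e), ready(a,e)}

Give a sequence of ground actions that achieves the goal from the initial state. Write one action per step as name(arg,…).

1. free(e,a)  →  {on(a,a), on(b,a), on(b,b), on(b,e), on(e,a), on(e,d), ready(a,a), ready(a,c), ready(a,e), ready(e,b)}
2. free(b,b)  →  {on(a,a), on(b,a), on(b,b), on(b,e), on(e,a), on(e,d), ready(a,a), ready(a,c), ready(a,e), ready(b,b), ready(e,b)}
3. push(b,b)  →  {near(b), on(a,a), on(b,a), on(b,e), on(e,a), on(e,d), ready(a,a), ready(a,c), ready(a,e), ready(b,b), ready(e,b)}

free(e,a); free(b,b); push(b,b)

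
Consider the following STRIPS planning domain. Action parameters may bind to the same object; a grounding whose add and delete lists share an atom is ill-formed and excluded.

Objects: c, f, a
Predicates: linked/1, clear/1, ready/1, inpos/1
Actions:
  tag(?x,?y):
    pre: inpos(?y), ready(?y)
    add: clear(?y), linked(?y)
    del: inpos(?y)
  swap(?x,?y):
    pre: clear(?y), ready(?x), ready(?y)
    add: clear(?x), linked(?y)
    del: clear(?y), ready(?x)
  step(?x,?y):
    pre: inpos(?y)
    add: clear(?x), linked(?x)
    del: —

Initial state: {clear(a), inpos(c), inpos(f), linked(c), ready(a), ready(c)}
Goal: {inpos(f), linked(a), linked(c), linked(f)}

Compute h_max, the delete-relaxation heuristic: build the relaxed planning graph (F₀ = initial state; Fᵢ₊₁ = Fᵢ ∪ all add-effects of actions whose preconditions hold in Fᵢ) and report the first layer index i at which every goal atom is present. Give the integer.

F0 = init (6 atoms)
F1 = F0 ∪ {clear(c), clear(f), linked(a), linked(f)}  (10 atoms)
goal ⊆ F1  ⇒  h_max = 1

1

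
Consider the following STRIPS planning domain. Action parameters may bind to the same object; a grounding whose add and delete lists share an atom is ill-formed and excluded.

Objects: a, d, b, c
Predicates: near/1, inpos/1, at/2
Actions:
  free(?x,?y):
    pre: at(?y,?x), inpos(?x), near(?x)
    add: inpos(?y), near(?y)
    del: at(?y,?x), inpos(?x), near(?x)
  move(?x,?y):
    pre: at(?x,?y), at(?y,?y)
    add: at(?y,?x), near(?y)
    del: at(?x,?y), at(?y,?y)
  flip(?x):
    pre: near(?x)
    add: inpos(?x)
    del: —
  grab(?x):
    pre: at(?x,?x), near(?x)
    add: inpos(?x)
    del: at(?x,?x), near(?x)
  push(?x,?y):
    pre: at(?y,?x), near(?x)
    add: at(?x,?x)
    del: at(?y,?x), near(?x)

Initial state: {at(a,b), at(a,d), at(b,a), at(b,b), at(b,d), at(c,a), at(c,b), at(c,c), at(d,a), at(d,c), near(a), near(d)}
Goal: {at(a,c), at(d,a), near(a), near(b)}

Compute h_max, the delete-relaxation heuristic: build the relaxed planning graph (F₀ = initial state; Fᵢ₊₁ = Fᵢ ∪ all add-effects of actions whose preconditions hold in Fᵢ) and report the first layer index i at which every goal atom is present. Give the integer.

2

F0 = init (12 atoms)
F1 = F0 ∪ {at(a,a), at(b,c), at(c,d), at(d,d), inpos(a), inpos(d), near(b), near(c)}  (20 atoms)
F2 = F1 ∪ {at(a,c), at(d,b), inpos(b), inpos(c)}  (24 atoms)
goal ⊆ F2  ⇒  h_max = 2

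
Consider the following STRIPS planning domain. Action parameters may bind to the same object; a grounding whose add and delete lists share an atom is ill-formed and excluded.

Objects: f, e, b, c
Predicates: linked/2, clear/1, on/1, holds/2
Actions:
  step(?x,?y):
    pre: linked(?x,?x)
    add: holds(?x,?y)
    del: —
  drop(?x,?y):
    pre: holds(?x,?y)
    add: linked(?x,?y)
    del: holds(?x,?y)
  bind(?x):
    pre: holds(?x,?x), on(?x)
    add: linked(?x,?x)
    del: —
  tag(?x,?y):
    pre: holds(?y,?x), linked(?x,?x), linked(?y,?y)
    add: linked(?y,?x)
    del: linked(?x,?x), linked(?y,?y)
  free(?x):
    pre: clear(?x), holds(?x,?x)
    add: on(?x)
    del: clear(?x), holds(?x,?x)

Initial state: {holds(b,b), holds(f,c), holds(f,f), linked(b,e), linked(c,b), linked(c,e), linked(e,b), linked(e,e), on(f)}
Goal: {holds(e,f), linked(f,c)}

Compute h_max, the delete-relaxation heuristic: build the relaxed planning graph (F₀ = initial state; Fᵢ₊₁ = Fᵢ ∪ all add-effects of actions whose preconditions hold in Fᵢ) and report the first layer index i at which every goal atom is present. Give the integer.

F0 = init (9 atoms)
F1 = F0 ∪ {holds(e,b), holds(e,c), holds(e,e), holds(e,f), linked(b,b), linked(f,c), linked(f,f)}  (16 atoms)
goal ⊆ F1  ⇒  h_max = 1

1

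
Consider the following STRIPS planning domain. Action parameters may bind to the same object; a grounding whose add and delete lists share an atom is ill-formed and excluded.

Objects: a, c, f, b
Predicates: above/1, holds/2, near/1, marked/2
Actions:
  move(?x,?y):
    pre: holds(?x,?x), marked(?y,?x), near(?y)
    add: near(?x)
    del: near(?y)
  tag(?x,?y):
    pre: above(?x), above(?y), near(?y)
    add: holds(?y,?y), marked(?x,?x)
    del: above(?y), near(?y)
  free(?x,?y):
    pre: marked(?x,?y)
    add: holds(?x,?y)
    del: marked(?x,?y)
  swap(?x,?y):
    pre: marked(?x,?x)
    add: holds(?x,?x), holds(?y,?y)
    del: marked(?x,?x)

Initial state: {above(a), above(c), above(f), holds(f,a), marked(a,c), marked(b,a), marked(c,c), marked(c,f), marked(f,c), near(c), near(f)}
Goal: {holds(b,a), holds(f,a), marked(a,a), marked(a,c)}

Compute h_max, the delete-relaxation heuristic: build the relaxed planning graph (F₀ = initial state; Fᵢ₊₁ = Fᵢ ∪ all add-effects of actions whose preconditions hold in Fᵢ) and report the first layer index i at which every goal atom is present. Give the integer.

1

F0 = init (11 atoms)
F1 = F0 ∪ {holds(a,a), holds(a,c), holds(b,a), holds(b,b), holds(c,c), holds(c,f), holds(f,c), holds(f,f), marked(a,a), marked(f,f)}  (21 atoms)
goal ⊆ F1  ⇒  h_max = 1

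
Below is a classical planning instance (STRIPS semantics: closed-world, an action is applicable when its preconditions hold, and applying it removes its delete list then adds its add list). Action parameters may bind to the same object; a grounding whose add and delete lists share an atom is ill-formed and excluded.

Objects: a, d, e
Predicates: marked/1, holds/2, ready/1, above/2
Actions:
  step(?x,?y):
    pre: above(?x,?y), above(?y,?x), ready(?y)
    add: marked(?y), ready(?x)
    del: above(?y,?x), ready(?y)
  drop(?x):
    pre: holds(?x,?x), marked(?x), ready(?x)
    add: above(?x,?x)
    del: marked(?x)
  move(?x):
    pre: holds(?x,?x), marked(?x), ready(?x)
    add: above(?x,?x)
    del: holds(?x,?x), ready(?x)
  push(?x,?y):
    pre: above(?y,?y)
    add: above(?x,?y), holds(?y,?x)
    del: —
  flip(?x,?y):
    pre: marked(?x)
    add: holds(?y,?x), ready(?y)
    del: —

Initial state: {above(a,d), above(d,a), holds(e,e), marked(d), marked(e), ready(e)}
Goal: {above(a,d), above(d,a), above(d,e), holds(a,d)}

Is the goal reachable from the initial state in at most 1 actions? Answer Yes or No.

No

1. drop(e)  →  {above(a,d), above(d,a), above(e,e), holds(e,e), marked(d), ready(e)}
2. push(d,e)  →  {above(a,d), above(d,a), above(d,e), above(e,e), holds(e,d), holds(e,e), marked(d), ready(e)}
3. flip(d,a)  →  {above(a,d), above(d,a), above(d,e), above(e,e), holds(a,d), holds(e,d), holds(e,e), marked(d), ready(a), ready(e)}
optimal plan length = 3; 3 > 1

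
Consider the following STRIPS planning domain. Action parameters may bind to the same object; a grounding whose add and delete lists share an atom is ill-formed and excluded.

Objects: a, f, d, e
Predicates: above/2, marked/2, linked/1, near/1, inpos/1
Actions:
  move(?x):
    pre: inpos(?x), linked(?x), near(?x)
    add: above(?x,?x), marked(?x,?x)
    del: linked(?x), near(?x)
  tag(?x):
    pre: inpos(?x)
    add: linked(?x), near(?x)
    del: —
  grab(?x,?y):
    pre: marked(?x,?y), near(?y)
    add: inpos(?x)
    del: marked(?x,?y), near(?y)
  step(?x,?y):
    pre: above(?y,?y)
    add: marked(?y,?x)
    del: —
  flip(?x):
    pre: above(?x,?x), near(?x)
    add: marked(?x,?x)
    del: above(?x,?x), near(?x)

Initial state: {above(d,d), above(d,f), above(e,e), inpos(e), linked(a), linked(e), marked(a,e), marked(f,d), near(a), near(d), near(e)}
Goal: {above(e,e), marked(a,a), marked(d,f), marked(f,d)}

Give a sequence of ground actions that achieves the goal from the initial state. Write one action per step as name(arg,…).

grab(a,e); move(a); step(f,d)

1. grab(a,e)  →  {above(d,d), above(d,f), above(e,e), inpos(a), inpos(e), linked(a), linked(e), marked(f,d), near(a), near(d)}
2. move(a)  →  {above(a,a), above(d,d), above(d,f), above(e,e), inpos(a), inpos(e), linked(e), marked(a,a), marked(f,d), near(d)}
3. step(f,d)  →  {above(a,a), above(d,d), above(d,f), above(e,e), inpos(a), inpos(e), linked(e), marked(a,a), marked(d,f), marked(f,d), near(d)}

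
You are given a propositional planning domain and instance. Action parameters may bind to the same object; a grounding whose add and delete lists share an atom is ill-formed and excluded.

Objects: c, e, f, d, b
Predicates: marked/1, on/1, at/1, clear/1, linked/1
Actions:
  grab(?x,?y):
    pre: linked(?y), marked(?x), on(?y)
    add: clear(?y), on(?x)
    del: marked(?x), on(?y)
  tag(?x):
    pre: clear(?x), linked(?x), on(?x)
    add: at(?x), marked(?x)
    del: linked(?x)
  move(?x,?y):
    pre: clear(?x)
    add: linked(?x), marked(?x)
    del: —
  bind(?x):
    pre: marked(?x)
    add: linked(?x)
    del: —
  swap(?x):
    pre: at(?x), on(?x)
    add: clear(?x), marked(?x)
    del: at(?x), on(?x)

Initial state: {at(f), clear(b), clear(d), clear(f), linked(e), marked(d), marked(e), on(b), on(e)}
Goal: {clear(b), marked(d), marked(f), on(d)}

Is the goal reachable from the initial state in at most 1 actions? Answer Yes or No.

1. grab(d,e)  →  {at(f), clear(b), clear(d), clear(e), clear(f), linked(e), marked(e), on(b), on(d)}
2. move(f,c)  →  {at(f), clear(b), clear(d), clear(e), clear(f), linked(e), linked(f), marked(e), marked(f), on(b), on(d)}
3. move(d,c)  →  {at(f), clear(b), clear(d), clear(e), clear(f), linked(d), linked(e), linked(f), marked(d), marked(e), marked(f), on(b), on(d)}
optimal plan length = 3; 3 > 1

No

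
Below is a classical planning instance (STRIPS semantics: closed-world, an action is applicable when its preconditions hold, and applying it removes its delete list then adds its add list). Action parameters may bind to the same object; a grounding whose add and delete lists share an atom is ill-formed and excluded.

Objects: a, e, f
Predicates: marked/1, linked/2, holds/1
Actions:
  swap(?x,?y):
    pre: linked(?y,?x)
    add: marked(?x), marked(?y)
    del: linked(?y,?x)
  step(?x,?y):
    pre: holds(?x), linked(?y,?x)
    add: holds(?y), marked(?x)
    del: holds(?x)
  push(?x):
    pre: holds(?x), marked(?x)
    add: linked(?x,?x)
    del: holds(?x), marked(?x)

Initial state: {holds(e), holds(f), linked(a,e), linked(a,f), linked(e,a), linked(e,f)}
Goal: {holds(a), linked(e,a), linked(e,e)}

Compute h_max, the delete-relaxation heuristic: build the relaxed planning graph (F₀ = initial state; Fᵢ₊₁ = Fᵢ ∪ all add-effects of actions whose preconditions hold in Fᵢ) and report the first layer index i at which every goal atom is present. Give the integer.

2

F0 = init (6 atoms)
F1 = F0 ∪ {holds(a), marked(a), marked(e), marked(f)}  (10 atoms)
F2 = F1 ∪ {linked(a,a), linked(e,e), linked(f,f)}  (13 atoms)
goal ⊆ F2  ⇒  h_max = 2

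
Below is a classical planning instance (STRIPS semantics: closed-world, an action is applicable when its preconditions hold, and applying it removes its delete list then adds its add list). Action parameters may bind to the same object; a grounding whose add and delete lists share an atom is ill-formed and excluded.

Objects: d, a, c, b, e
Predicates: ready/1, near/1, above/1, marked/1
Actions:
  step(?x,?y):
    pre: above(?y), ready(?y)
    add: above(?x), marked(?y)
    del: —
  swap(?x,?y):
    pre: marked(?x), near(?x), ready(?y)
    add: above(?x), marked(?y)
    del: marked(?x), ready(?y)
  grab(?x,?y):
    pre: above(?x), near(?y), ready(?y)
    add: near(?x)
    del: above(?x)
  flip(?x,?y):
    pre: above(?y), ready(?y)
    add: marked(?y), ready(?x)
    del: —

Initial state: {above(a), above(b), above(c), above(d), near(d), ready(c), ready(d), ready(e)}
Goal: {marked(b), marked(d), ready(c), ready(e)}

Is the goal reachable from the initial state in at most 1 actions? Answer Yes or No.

No

1. flip(b,d)  →  {above(a), above(b), above(c), above(d), marked(d), near(d), ready(b), ready(c), ready(d), ready(e)}
2. step(d,b)  →  {above(a), above(b), above(c), above(d), marked(b), marked(d), near(d), ready(b), ready(c), ready(d), ready(e)}
optimal plan length = 2; 2 > 1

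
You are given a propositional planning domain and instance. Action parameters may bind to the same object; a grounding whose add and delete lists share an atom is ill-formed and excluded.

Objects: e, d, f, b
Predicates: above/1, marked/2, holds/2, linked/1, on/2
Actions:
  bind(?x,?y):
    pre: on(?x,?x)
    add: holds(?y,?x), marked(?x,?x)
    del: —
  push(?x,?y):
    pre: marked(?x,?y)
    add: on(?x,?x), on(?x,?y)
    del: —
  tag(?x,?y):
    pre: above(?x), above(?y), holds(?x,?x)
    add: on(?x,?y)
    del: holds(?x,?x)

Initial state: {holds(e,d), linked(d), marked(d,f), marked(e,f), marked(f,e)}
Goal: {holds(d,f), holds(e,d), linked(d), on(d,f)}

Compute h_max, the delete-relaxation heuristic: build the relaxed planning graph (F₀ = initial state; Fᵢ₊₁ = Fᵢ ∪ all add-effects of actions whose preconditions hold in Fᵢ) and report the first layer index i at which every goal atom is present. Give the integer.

F0 = init (5 atoms)
F1 = F0 ∪ {on(d,d), on(d,f), on(e,e), on(e,f), on(f,e), on(f,f)}  (11 atoms)
F2 = F1 ∪ {holds(b,d), holds(b,e), holds(b,f), holds(d,d), holds(d,e), holds(d,f), holds(e,e), holds(e,f), holds(f,d), holds(f,e), holds(f,f), marked(d,d), marked(e,e), marked(f,f)}  (25 atoms)
goal ⊆ F2  ⇒  h_max = 2

2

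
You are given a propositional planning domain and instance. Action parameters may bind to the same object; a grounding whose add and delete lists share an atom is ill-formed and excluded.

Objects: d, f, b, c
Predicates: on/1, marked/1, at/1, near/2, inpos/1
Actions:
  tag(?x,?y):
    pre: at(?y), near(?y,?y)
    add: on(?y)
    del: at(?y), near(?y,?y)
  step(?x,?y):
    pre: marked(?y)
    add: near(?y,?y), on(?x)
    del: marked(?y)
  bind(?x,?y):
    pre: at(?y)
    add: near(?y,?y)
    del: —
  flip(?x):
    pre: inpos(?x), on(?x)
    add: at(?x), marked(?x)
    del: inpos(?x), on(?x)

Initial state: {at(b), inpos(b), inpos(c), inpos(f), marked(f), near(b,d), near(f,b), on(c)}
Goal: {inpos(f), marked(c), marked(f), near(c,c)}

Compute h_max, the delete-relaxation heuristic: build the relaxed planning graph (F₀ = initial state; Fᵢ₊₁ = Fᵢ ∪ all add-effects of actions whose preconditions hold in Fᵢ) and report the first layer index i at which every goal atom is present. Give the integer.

2

F0 = init (8 atoms)
F1 = F0 ∪ {at(c), marked(c), near(b,b), near(f,f), on(b), on(d), on(f)}  (15 atoms)
F2 = F1 ∪ {at(f), marked(b), near(c,c)}  (18 atoms)
goal ⊆ F2  ⇒  h_max = 2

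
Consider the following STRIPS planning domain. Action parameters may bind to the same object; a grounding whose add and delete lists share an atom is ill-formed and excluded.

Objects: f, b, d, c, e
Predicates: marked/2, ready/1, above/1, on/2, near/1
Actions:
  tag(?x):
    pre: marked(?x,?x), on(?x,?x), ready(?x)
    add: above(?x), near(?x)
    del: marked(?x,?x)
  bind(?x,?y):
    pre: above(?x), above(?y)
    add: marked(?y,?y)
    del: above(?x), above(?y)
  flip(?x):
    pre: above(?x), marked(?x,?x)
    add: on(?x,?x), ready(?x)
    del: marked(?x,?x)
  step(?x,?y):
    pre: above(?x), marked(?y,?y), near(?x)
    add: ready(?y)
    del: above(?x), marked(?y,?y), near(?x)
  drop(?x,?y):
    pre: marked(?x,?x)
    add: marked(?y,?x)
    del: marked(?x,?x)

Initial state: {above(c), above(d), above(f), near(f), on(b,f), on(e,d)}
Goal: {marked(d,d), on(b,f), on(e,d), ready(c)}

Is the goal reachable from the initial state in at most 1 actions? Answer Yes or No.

No

1. bind(d,d)  →  {above(c), above(f), marked(d,d), near(f), on(b,f), on(e,d)}
2. bind(c,c)  →  {above(f), marked(c,c), marked(d,d), near(f), on(b,f), on(e,d)}
3. step(f,c)  →  {marked(d,d), on(b,f), on(e,d), ready(c)}
optimal plan length = 3; 3 > 1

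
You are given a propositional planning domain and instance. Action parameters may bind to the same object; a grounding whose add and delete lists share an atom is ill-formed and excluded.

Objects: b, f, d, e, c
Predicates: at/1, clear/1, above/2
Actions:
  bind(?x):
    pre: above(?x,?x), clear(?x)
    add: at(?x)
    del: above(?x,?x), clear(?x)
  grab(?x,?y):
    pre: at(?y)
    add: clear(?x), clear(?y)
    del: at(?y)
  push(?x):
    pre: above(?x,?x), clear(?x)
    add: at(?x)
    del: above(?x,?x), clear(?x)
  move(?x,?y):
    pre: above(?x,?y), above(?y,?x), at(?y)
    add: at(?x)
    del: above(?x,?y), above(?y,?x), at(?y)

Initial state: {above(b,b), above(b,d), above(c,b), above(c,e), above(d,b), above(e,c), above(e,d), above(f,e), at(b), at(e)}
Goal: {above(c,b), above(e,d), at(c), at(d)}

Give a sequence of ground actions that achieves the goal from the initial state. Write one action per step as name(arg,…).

1. move(d,b)  →  {above(b,b), above(c,b), above(c,e), above(e,c), above(e,d), above(f,e), at(d), at(e)}
2. move(c,e)  →  {above(b,b), above(c,b), above(e,d), above(f,e), at(c), at(d)}

move(d,b); move(c,e)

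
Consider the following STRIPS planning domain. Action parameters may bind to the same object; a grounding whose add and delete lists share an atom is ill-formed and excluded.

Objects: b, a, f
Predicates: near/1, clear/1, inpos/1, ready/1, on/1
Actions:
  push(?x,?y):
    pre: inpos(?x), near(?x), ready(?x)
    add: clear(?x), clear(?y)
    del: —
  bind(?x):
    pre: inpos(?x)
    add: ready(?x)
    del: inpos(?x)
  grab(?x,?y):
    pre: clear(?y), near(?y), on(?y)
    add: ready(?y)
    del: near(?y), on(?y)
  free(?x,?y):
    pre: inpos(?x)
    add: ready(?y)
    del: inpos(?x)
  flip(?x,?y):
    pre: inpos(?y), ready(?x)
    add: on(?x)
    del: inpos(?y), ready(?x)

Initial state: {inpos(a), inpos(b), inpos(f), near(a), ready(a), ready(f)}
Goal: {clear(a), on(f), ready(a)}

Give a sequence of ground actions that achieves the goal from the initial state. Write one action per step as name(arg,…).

push(a,b); flip(f,b)

1. push(a,b)  →  {clear(a), clear(b), inpos(a), inpos(b), inpos(f), near(a), ready(a), ready(f)}
2. flip(f,b)  →  {clear(a), clear(b), inpos(a), inpos(f), near(a), on(f), ready(a)}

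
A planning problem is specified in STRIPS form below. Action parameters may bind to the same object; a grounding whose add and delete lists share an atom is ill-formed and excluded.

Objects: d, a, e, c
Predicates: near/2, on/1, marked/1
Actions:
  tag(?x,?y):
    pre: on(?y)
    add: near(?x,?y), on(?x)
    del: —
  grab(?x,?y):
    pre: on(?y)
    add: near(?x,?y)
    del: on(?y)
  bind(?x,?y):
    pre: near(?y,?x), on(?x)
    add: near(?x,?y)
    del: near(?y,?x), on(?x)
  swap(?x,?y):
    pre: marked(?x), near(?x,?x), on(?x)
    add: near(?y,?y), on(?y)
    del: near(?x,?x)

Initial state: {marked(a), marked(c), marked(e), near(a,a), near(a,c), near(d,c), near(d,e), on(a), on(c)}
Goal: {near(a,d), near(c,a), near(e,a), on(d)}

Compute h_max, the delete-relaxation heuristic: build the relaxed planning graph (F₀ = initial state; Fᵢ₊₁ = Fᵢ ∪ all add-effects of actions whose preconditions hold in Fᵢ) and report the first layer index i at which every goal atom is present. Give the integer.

2

F0 = init (9 atoms)
F1 = F0 ∪ {near(c,a), near(c,c), near(c,d), near(d,a), near(d,d), near(e,a), near(e,c), near(e,e), on(d), on(e)}  (19 atoms)
F2 = F1 ∪ {near(a,d), near(a,e), near(c,e), near(e,d)}  (23 atoms)
goal ⊆ F2  ⇒  h_max = 2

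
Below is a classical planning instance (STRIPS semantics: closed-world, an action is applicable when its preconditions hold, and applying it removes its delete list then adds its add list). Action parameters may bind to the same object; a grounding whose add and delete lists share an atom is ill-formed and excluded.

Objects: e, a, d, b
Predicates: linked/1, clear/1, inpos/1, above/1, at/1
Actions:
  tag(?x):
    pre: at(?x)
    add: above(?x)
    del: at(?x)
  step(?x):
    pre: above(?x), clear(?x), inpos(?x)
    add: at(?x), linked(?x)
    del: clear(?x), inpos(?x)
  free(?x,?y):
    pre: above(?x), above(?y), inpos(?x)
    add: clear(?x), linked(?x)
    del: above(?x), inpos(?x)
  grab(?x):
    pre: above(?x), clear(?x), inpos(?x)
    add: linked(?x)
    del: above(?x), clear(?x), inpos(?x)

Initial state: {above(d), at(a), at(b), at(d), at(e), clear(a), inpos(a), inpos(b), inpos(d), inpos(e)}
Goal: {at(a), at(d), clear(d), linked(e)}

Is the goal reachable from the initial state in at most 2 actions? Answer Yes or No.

1. tag(e)  →  {above(d), above(e), at(a), at(b), at(d), clear(a), inpos(a), inpos(b), inpos(d), inpos(e)}
2. free(e,e)  →  {above(d), at(a), at(b), at(d), clear(a), clear(e), inpos(a), inpos(b), inpos(d), linked(e)}
3. free(d,d)  →  {at(a), at(b), at(d), clear(a), clear(d), clear(e), inpos(a), inpos(b), linked(d), linked(e)}
optimal plan length = 3; 3 > 2

No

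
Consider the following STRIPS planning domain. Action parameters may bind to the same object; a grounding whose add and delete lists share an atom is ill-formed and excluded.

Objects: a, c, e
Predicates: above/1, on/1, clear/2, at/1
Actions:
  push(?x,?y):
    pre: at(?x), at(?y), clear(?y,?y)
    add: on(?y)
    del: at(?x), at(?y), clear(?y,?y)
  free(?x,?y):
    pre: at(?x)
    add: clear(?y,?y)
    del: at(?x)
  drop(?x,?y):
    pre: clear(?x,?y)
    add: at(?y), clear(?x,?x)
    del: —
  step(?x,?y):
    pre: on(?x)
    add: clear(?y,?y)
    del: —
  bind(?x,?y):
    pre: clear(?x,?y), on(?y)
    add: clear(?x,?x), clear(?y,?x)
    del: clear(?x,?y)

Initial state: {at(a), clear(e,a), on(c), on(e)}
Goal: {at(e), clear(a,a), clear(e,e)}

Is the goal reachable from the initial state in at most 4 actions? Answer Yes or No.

1. free(a,a)  →  {clear(a,a), clear(e,a), on(c), on(e)}
2. drop(e,a)  →  {at(a), clear(a,a), clear(e,a), clear(e,e), on(c), on(e)}
3. drop(e,e)  →  {at(a), at(e), clear(a,a), clear(e,a), clear(e,e), on(c), on(e)}
optimal plan length = 3; 3 ≤ 4

Yes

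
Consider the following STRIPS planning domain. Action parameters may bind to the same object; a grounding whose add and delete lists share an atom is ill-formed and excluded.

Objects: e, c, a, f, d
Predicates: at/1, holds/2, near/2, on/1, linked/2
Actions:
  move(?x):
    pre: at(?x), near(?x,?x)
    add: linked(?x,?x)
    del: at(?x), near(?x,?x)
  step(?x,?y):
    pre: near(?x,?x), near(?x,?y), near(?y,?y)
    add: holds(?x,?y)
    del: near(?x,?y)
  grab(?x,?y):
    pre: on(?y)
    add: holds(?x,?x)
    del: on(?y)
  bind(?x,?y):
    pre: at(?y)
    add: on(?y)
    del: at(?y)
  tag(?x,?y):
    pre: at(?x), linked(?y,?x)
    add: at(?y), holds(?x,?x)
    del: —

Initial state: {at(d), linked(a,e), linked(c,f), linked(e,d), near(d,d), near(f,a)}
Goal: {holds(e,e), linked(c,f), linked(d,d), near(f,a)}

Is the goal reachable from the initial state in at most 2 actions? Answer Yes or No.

No

1. tag(d,e)  →  {at(d), at(e), holds(d,d), linked(a,e), linked(c,f), linked(e,d), near(d,d), near(f,a)}
2. move(d)  →  {at(e), holds(d,d), linked(a,e), linked(c,f), linked(d,d), linked(e,d), near(f,a)}
3. tag(e,a)  →  {at(a), at(e), holds(d,d), holds(e,e), linked(a,e), linked(c,f), linked(d,d), linked(e,d), near(f,a)}
optimal plan length = 3; 3 > 2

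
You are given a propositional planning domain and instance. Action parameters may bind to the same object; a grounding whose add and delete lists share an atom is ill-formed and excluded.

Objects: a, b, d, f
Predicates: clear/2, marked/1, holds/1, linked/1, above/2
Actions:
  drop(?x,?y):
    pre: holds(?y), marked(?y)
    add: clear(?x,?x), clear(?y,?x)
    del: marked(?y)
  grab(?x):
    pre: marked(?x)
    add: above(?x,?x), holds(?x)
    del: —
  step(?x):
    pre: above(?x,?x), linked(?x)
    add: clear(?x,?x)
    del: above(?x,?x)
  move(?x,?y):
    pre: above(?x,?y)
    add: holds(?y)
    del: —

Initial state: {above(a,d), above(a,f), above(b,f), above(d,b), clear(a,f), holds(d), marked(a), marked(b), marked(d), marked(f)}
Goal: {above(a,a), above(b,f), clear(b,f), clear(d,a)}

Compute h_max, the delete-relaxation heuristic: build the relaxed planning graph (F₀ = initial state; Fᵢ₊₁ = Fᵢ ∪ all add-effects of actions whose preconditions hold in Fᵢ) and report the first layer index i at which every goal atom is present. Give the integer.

F0 = init (10 atoms)
F1 = F0 ∪ {above(a,a), above(b,b), above(d,d), above(f,f), clear(a,a), clear(b,b), clear(d,a), clear(d,b), clear(d,d), clear(d,f), clear(f,f), holds(a), holds(b), holds(f)}  (24 atoms)
F2 = F1 ∪ {clear(a,b), clear(a,d), clear(b,a), clear(b,d), clear(b,f), clear(f,a), clear(f,b), clear(f,d)}  (32 atoms)
goal ⊆ F2  ⇒  h_max = 2

2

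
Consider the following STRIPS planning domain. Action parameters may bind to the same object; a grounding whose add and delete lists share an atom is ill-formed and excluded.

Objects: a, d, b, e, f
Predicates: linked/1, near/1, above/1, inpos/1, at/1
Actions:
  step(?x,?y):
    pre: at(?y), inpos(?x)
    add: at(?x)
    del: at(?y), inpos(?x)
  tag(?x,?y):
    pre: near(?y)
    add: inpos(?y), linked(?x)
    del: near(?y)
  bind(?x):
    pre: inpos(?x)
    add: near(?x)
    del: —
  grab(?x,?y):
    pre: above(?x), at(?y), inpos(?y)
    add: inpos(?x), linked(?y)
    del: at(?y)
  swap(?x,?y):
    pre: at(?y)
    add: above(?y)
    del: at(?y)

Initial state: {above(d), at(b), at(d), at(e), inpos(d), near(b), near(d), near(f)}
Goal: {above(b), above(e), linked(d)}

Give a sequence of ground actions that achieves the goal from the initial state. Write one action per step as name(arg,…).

1. tag(d,d)  →  {above(d), at(b), at(d), at(e), inpos(d), linked(d), near(b), near(f)}
2. swap(a,b)  →  {above(b), above(d), at(d), at(e), inpos(d), linked(d), near(b), near(f)}
3. swap(a,e)  →  {above(b), above(d), above(e), at(d), inpos(d), linked(d), near(b), near(f)}

tag(d,d); swap(a,b); swap(a,e)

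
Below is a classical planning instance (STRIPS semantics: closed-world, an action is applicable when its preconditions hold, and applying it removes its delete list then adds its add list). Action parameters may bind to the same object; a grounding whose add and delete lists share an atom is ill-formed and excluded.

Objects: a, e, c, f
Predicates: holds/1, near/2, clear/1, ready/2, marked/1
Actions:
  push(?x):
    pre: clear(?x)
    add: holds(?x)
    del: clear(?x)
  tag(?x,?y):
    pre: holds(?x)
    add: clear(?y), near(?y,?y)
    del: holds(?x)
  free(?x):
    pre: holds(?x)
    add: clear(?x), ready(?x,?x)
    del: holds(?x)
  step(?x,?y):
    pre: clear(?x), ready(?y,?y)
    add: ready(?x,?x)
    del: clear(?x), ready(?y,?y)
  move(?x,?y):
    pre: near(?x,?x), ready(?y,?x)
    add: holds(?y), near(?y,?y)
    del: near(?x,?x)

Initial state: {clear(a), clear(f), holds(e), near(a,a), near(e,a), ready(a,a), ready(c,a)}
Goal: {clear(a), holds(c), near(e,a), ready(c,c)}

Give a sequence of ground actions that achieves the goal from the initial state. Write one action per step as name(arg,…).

1. tag(e,c)  →  {clear(a), clear(c), clear(f), near(a,a), near(c,c), near(e,a), ready(a,a), ready(c,a)}
2. step(c,a)  →  {clear(a), clear(f), near(a,a), near(c,c), near(e,a), ready(c,a), ready(c,c)}
3. move(a,c)  →  {clear(a), clear(f), holds(c), near(c,c), near(e,a), ready(c,a), ready(c,c)}

tag(e,c); step(c,a); move(a,c)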